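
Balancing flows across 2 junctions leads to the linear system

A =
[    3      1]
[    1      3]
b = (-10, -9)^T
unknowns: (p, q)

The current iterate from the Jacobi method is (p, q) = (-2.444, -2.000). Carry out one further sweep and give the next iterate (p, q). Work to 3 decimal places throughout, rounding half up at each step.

One sweep:
  p = (-10 - (1)·-2.000) / (3) = -2.667
  q = (-9 - (1)·-2.444) / (3) = -2.185

(-2.667, -2.185)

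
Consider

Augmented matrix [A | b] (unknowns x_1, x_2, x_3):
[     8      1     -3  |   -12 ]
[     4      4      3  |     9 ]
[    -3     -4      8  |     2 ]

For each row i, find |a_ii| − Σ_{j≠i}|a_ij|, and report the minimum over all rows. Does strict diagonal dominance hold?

row 1: |8| − (1+3) = 4
row 2: |4| − (4+3) = -3
row 3: |8| − (3+4) = 1
minimum over rows = -3 → not strictly diagonally dominant

-3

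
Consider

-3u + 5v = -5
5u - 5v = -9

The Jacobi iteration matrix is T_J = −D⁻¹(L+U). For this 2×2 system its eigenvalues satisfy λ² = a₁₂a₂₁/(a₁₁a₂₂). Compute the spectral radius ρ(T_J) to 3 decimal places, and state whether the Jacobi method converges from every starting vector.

1.291

a₁₂a₂₁/(a₁₁a₂₂) = (5)·(5) / ((-3)·(-5)) = 1.666667
ρ = √|1.666667| = √1.666667 = 1.291
ρ > 1, so Jacobi diverges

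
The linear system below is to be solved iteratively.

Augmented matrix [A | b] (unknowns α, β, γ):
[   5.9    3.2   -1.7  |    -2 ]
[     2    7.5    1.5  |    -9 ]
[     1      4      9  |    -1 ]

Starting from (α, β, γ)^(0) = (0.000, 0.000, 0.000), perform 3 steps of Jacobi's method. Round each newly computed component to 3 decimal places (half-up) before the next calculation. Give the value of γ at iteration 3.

Iteration 1:
  α = (-2 - (3.2)·0.000 - (-1.7)·0.000) / (5.9) = -0.339
  β = (-9 - (2)·0.000 - (1.5)·0.000) / (7.5) = -1.200
  γ = (-1 - (1)·0.000 - (4)·0.000) / (9) = -0.111
Iteration 2:
  α = (-2 - (3.2)·-1.200 - (-1.7)·-0.111) / (5.9) = 0.280
  β = (-9 - (2)·-0.339 - (1.5)·-0.111) / (7.5) = -1.087
  γ = (-1 - (1)·-0.339 - (4)·-1.200) / (9) = 0.460
Iteration 3:
  α = (-2 - (3.2)·-1.087 - (-1.7)·0.460) / (5.9) = 0.383
  β = (-9 - (2)·0.280 - (1.5)·0.460) / (7.5) = -1.367
  γ = (-1 - (1)·0.280 - (4)·-1.087) / (9) = 0.341

0.341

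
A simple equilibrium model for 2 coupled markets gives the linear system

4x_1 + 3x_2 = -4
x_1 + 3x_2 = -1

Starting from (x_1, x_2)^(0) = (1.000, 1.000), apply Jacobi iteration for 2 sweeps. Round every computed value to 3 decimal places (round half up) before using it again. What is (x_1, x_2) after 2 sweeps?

(-0.500, 0.250)

Iteration 1:
  x_1 = (-4 - (3)·1.000) / (4) = -1.750
  x_2 = (-1 - (1)·1.000) / (3) = -0.667
Iteration 2:
  x_1 = (-4 - (3)·-0.667) / (4) = -0.500
  x_2 = (-1 - (1)·-1.750) / (3) = 0.250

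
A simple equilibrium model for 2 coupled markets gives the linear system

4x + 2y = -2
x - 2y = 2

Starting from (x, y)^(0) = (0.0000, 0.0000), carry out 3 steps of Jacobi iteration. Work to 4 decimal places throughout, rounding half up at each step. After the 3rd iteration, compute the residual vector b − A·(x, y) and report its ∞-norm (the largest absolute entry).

0.5000

Iteration 1:
  x = (-2 - (2)·0.0000) / (4) = -0.5000
  y = (2 - (1)·0.0000) / (-2) = -1.0000
Iteration 2:
  x = (-2 - (2)·-1.0000) / (4) = 0.0000
  y = (2 - (1)·-0.5000) / (-2) = -1.2500
Iteration 3:
  x = (-2 - (2)·-1.2500) / (4) = 0.1250
  y = (2 - (1)·0.0000) / (-2) = -1.0000
Residual b − A·x = (-0.5000, -0.1250); ∞-norm = 0.5000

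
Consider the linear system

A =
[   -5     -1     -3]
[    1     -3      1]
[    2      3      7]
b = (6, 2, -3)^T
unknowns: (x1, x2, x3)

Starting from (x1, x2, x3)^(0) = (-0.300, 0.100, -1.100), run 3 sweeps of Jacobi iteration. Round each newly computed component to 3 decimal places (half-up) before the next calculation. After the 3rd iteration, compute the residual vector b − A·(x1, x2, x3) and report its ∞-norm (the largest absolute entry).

Iteration 1:
  x1 = (6 - (-1)·0.100 - (-3)·-1.100) / (-5) = -0.560
  x2 = (2 - (1)·-0.300 - (1)·-1.100) / (-3) = -1.133
  x3 = (-3 - (2)·-0.300 - (3)·0.100) / (7) = -0.386
Iteration 2:
  x1 = (6 - (-1)·-1.133 - (-3)·-0.386) / (-5) = -0.742
  x2 = (2 - (1)·-0.560 - (1)·-0.386) / (-3) = -0.982
  x3 = (-3 - (2)·-0.560 - (3)·-1.133) / (7) = 0.217
Iteration 3:
  x1 = (6 - (-1)·-0.982 - (-3)·0.217) / (-5) = -1.134
  x2 = (2 - (1)·-0.742 - (1)·0.217) / (-3) = -0.842
  x3 = (-3 - (2)·-0.742 - (3)·-0.982) / (7) = 0.204
Residual b − A·x = (0.100, 0.404, 0.366); ∞-norm = 0.404

0.404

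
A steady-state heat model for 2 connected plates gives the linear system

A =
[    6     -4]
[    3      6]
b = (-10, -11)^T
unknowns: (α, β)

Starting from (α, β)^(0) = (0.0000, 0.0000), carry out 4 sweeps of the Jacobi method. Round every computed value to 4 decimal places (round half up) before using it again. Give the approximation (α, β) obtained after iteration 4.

Iteration 1:
  α = (-10 - (-4)·0.0000) / (6) = -1.6667
  β = (-11 - (3)·0.0000) / (6) = -1.8333
Iteration 2:
  α = (-10 - (-4)·-1.8333) / (6) = -2.8889
  β = (-11 - (3)·-1.6667) / (6) = -1.0000
Iteration 3:
  α = (-10 - (-4)·-1.0000) / (6) = -2.3333
  β = (-11 - (3)·-2.8889) / (6) = -0.3889
Iteration 4:
  α = (-10 - (-4)·-0.3889) / (6) = -1.9259
  β = (-11 - (3)·-2.3333) / (6) = -0.6667

(-1.9259, -0.6667)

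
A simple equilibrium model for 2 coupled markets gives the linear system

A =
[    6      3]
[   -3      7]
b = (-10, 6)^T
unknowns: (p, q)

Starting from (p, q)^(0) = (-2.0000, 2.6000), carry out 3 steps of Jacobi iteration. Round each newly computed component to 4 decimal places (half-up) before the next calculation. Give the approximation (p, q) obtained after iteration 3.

(-1.4595, 0.1428)

Iteration 1:
  p = (-10 - (3)·2.6000) / (6) = -2.9667
  q = (6 - (-3)·-2.0000) / (7) = 0.0000
Iteration 2:
  p = (-10 - (3)·0.0000) / (6) = -1.6667
  q = (6 - (-3)·-2.9667) / (7) = -0.4143
Iteration 3:
  p = (-10 - (3)·-0.4143) / (6) = -1.4595
  q = (6 - (-3)·-1.6667) / (7) = 0.1428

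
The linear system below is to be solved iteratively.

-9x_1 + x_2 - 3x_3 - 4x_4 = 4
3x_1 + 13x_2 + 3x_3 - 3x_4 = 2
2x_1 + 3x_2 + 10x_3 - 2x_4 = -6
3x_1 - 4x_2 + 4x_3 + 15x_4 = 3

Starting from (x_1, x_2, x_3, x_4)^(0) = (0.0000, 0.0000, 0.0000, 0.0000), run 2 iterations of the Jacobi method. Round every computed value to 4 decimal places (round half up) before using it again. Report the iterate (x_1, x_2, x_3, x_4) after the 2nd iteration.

Iteration 1:
  x_1 = (4 - (1)·0.0000 - (-3)·0.0000 - (-4)·0.0000) / (-9) = -0.4444
  x_2 = (2 - (3)·0.0000 - (3)·0.0000 - (-3)·0.0000) / (13) = 0.1538
  x_3 = (-6 - (2)·0.0000 - (3)·0.0000 - (-2)·0.0000) / (10) = -0.6000
  x_4 = (3 - (3)·0.0000 - (-4)·0.0000 - (4)·0.0000) / (15) = 0.2000
Iteration 2:
  x_1 = (4 - (1)·0.1538 - (-3)·-0.6000 - (-4)·0.2000) / (-9) = -0.3162
  x_2 = (2 - (3)·-0.4444 - (3)·-0.6000 - (-3)·0.2000) / (13) = 0.4410
  x_3 = (-6 - (2)·-0.4444 - (3)·0.1538 - (-2)·0.2000) / (10) = -0.5173
  x_4 = (3 - (3)·-0.4444 - (-4)·0.1538 - (4)·-0.6000) / (15) = 0.4899

(-0.3162, 0.4410, -0.5173, 0.4899)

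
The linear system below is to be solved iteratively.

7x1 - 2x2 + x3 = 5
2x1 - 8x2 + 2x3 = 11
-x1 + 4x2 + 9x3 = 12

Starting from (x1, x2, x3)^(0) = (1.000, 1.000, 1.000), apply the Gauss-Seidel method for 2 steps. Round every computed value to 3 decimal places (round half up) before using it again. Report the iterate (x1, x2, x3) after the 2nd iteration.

Iteration 1:
  x1 = (5 - (-2)·1.000 - (1)·1.000) / (7) = 0.857
  x2 = (11 - (2)·0.857 - (2)·1.000) / (-8) = -0.911
  x3 = (12 - (-1)·0.857 - (4)·-0.911) / (9) = 1.833
Iteration 2:
  x1 = (5 - (-2)·-0.911 - (1)·1.833) / (7) = 0.192
  x2 = (11 - (2)·0.192 - (2)·1.833) / (-8) = -0.869
  x3 = (12 - (-1)·0.192 - (4)·-0.869) / (9) = 1.741

(0.192, -0.869, 1.741)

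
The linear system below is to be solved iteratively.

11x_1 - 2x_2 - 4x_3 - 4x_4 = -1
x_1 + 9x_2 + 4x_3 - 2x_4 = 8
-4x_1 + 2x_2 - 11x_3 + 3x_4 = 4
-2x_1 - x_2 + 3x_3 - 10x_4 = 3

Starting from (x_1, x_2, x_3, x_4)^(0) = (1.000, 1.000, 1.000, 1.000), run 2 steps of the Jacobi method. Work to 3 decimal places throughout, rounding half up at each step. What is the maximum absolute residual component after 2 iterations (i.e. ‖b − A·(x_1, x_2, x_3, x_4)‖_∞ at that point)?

Iteration 1:
  x_1 = (-1 - (-2)·1.000 - (-4)·1.000 - (-4)·1.000) / (11) = 0.818
  x_2 = (8 - (1)·1.000 - (4)·1.000 - (-2)·1.000) / (9) = 0.556
  x_3 = (4 - (-4)·1.000 - (2)·1.000 - (3)·1.000) / (-11) = -0.273
  x_4 = (3 - (-2)·1.000 - (-1)·1.000 - (3)·1.000) / (-10) = -0.300
Iteration 2:
  x_1 = (-1 - (-2)·0.556 - (-4)·-0.273 - (-4)·-0.300) / (11) = -0.198
  x_2 = (8 - (1)·0.818 - (4)·-0.273 - (-2)·-0.300) / (9) = 0.853
  x_3 = (4 - (-4)·0.818 - (2)·0.556 - (3)·-0.300) / (-11) = -0.642
  x_4 = (3 - (-2)·0.818 - (-1)·0.556 - (3)·-0.273) / (-10) = -0.601
Residual b − A·x = (-2.088, 1.887, -3.757, -0.627); ∞-norm = 3.757

3.757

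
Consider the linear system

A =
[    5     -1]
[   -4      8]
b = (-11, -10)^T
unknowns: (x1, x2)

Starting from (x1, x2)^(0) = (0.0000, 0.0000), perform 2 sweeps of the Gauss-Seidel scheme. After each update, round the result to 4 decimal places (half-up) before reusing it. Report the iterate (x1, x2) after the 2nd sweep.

Iteration 1:
  x1 = (-11 - (-1)·0.0000) / (5) = -2.2000
  x2 = (-10 - (-4)·-2.2000) / (8) = -2.3500
Iteration 2:
  x1 = (-11 - (-1)·-2.3500) / (5) = -2.6700
  x2 = (-10 - (-4)·-2.6700) / (8) = -2.5850

(-2.6700, -2.5850)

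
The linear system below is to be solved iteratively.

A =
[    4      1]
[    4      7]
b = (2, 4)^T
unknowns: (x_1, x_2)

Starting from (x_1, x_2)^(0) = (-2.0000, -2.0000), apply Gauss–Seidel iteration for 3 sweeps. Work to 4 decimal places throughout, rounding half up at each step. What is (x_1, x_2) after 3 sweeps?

Iteration 1:
  x_1 = (2 - (1)·-2.0000) / (4) = 1.0000
  x_2 = (4 - (4)·1.0000) / (7) = 0.0000
Iteration 2:
  x_1 = (2 - (1)·0.0000) / (4) = 0.5000
  x_2 = (4 - (4)·0.5000) / (7) = 0.2857
Iteration 3:
  x_1 = (2 - (1)·0.2857) / (4) = 0.4286
  x_2 = (4 - (4)·0.4286) / (7) = 0.3265

(0.4286, 0.3265)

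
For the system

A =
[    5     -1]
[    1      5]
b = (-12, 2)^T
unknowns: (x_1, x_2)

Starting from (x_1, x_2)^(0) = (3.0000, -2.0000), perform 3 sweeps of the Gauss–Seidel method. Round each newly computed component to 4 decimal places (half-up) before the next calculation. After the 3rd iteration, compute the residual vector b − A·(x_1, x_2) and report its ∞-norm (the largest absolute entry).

0.0048

Iteration 1:
  x_1 = (-12 - (-1)·-2.0000) / (5) = -2.8000
  x_2 = (2 - (1)·-2.8000) / (5) = 0.9600
Iteration 2:
  x_1 = (-12 - (-1)·0.9600) / (5) = -2.2080
  x_2 = (2 - (1)·-2.2080) / (5) = 0.8416
Iteration 3:
  x_1 = (-12 - (-1)·0.8416) / (5) = -2.2317
  x_2 = (2 - (1)·-2.2317) / (5) = 0.8463
Residual b − A·x = (0.0048, 0.0002); ∞-norm = 0.0048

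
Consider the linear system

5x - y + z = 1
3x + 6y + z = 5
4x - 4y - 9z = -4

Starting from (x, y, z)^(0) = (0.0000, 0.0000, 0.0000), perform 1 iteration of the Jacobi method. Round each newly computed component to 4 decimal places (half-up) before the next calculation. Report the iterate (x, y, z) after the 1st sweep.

Iteration 1:
  x = (1 - (-1)·0.0000 - (1)·0.0000) / (5) = 0.2000
  y = (5 - (3)·0.0000 - (1)·0.0000) / (6) = 0.8333
  z = (-4 - (4)·0.0000 - (-4)·0.0000) / (-9) = 0.4444

(0.2000, 0.8333, 0.4444)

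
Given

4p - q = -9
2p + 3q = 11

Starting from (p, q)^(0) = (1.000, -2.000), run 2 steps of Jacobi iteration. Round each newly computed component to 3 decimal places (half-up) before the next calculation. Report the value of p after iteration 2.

-1.500

Iteration 1:
  p = (-9 - (-1)·-2.000) / (4) = -2.750
  q = (11 - (2)·1.000) / (3) = 3.000
Iteration 2:
  p = (-9 - (-1)·3.000) / (4) = -1.500
  q = (11 - (2)·-2.750) / (3) = 5.500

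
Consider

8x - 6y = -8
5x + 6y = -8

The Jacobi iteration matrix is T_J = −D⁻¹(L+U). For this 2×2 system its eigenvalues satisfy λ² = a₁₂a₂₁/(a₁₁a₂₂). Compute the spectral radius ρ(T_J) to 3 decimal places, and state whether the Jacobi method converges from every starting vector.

a₁₂a₂₁/(a₁₁a₂₂) = (-6)·(5) / ((8)·(6)) = -0.625000
ρ = √|-0.625000| = √0.625000 = 0.791
ρ < 1, so Jacobi converges

0.791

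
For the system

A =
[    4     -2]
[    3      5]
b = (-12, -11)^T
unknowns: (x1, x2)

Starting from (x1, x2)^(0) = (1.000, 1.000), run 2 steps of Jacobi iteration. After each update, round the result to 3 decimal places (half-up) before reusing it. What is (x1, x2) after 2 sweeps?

Iteration 1:
  x1 = (-12 - (-2)·1.000) / (4) = -2.500
  x2 = (-11 - (3)·1.000) / (5) = -2.800
Iteration 2:
  x1 = (-12 - (-2)·-2.800) / (4) = -4.400
  x2 = (-11 - (3)·-2.500) / (5) = -0.700

(-4.400, -0.700)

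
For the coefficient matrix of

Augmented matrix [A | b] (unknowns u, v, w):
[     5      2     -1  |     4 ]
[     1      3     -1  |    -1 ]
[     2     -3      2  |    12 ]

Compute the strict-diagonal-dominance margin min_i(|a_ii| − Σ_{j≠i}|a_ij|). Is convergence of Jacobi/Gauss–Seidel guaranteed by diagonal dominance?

row 1: |5| − (2+1) = 2
row 2: |3| − (1+1) = 1
row 3: |2| − (2+3) = -3
minimum over rows = -3 → not strictly diagonally dominant

-3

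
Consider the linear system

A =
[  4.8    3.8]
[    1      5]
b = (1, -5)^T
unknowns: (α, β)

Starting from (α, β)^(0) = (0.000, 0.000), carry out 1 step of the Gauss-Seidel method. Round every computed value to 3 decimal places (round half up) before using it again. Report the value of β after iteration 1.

-1.042

Iteration 1:
  α = (1 - (3.8)·0.000) / (4.8) = 0.208
  β = (-5 - (1)·0.208) / (5) = -1.042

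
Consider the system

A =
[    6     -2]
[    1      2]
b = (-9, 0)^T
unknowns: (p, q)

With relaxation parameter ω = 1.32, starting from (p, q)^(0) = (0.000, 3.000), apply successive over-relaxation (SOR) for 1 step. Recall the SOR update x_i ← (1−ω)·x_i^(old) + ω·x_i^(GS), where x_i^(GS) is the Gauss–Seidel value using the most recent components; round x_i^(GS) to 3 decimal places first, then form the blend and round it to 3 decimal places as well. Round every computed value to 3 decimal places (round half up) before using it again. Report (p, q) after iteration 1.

(-0.660, -0.524)

Iteration 1:
  p: GS value = (-9 - (-2)·3.000) / (6) = -0.500;  p ← (1−ω)·0.000 + ω·-0.500 = -0.660
  q: GS value = (0 - (1)·-0.660) / (2) = 0.330;  q ← (1−ω)·3.000 + ω·0.330 = -0.524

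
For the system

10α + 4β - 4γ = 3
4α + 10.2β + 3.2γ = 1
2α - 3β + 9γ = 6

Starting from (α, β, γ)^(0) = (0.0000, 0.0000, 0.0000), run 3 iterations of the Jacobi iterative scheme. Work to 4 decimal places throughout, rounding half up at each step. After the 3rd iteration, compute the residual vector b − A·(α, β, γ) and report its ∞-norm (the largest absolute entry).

Iteration 1:
  α = (3 - (4)·0.0000 - (-4)·0.0000) / (10) = 0.3000
  β = (1 - (4)·0.0000 - (3.2)·0.0000) / (10.2) = 0.0980
  γ = (6 - (2)·0.0000 - (-3)·0.0000) / (9) = 0.6667
Iteration 2:
  α = (3 - (4)·0.0980 - (-4)·0.6667) / (10) = 0.5275
  β = (1 - (4)·0.3000 - (3.2)·0.6667) / (10.2) = -0.2288
  γ = (6 - (2)·0.3000 - (-3)·0.0980) / (9) = 0.6327
Iteration 3:
  α = (3 - (4)·-0.2288 - (-4)·0.6327) / (10) = 0.6446
  β = (1 - (4)·0.5275 - (3.2)·0.6327) / (10.2) = -0.3073
  γ = (6 - (2)·0.5275 - (-3)·-0.2288) / (9) = 0.4732
Residual b − A·x = (-0.3240, 0.0418, -0.4699); ∞-norm = 0.4699

0.4699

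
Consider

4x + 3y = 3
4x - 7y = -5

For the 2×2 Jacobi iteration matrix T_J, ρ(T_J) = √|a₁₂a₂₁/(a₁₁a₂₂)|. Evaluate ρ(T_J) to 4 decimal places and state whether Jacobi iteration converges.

a₁₂a₂₁/(a₁₁a₂₂) = (3)·(4) / ((4)·(-7)) = -0.428571
ρ = √|-0.428571| = √0.428571 = 0.6547
ρ < 1, so Jacobi converges

0.6547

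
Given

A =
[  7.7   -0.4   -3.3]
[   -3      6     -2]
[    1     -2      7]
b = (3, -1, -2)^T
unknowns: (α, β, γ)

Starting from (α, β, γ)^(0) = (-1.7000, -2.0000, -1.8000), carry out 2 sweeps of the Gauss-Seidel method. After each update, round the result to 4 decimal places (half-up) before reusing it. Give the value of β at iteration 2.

-0.2745

Iteration 1:
  α = (3 - (-0.4)·-2.0000 - (-3.3)·-1.8000) / (7.7) = -0.4857
  β = (-1 - (-3)·-0.4857 - (-2)·-1.8000) / (6) = -1.0095
  γ = (-2 - (1)·-0.4857 - (-2)·-1.0095) / (7) = -0.5048
Iteration 2:
  α = (3 - (-0.4)·-1.0095 - (-3.3)·-0.5048) / (7.7) = 0.1208
  β = (-1 - (-3)·0.1208 - (-2)·-0.5048) / (6) = -0.2745
  γ = (-2 - (1)·0.1208 - (-2)·-0.2745) / (7) = -0.3814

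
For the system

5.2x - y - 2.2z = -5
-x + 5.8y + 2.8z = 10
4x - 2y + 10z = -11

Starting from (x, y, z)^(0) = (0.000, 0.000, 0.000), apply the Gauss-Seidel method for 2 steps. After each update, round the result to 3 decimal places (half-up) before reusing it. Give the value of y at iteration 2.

1.776

Iteration 1:
  x = (-5 - (-1)·0.000 - (-2.2)·0.000) / (5.2) = -0.962
  y = (10 - (-1)·-0.962 - (2.8)·0.000) / (5.8) = 1.558
  z = (-11 - (4)·-0.962 - (-2)·1.558) / (10) = -0.404
Iteration 2:
  x = (-5 - (-1)·1.558 - (-2.2)·-0.404) / (5.2) = -0.833
  y = (10 - (-1)·-0.833 - (2.8)·-0.404) / (5.8) = 1.776
  z = (-11 - (4)·-0.833 - (-2)·1.776) / (10) = -0.412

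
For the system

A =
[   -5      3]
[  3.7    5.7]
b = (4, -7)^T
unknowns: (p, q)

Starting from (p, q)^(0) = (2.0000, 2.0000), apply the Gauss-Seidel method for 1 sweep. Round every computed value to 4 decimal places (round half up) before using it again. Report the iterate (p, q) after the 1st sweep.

Iteration 1:
  p = (4 - (3)·2.0000) / (-5) = 0.4000
  q = (-7 - (3.7)·0.4000) / (5.7) = -1.4877

(0.4000, -1.4877)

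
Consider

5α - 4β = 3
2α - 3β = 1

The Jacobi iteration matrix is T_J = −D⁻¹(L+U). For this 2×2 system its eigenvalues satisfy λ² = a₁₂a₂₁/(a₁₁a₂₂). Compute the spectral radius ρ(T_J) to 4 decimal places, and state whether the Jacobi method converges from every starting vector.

0.7303

a₁₂a₂₁/(a₁₁a₂₂) = (-4)·(2) / ((5)·(-3)) = 0.533333
ρ = √|0.533333| = √0.533333 = 0.7303
ρ < 1, so Jacobi converges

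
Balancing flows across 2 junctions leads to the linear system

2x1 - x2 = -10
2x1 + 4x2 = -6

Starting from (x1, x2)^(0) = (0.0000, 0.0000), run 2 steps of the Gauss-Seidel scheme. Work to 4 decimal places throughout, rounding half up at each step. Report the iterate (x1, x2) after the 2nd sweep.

Iteration 1:
  x1 = (-10 - (-1)·0.0000) / (2) = -5.0000
  x2 = (-6 - (2)·-5.0000) / (4) = 1.0000
Iteration 2:
  x1 = (-10 - (-1)·1.0000) / (2) = -4.5000
  x2 = (-6 - (2)·-4.5000) / (4) = 0.7500

(-4.5000, 0.7500)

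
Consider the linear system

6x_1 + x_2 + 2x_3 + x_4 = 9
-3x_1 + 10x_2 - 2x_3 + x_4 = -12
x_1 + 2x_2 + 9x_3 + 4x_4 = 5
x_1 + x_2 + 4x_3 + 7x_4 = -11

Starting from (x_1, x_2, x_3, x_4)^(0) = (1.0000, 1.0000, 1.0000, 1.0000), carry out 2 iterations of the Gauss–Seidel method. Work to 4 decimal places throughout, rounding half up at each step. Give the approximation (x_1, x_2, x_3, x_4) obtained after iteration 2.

(1.8538, -0.4336, 1.1960, -2.4577)

Iteration 1:
  x_1 = (9 - (1)·1.0000 - (2)·1.0000 - (1)·1.0000) / (6) = 0.8333
  x_2 = (-12 - (-3)·0.8333 - (-2)·1.0000 - (1)·1.0000) / (10) = -0.8500
  x_3 = (5 - (1)·0.8333 - (2)·-0.8500 - (4)·1.0000) / (9) = 0.2074
  x_4 = (-11 - (1)·0.8333 - (1)·-0.8500 - (4)·0.2074) / (7) = -1.6876
Iteration 2:
  x_1 = (9 - (1)·-0.8500 - (2)·0.2074 - (1)·-1.6876) / (6) = 1.8538
  x_2 = (-12 - (-3)·1.8538 - (-2)·0.2074 - (1)·-1.6876) / (10) = -0.4336
  x_3 = (5 - (1)·1.8538 - (2)·-0.4336 - (4)·-1.6876) / (9) = 1.1960
  x_4 = (-11 - (1)·1.8538 - (1)·-0.4336 - (4)·1.1960) / (7) = -2.4577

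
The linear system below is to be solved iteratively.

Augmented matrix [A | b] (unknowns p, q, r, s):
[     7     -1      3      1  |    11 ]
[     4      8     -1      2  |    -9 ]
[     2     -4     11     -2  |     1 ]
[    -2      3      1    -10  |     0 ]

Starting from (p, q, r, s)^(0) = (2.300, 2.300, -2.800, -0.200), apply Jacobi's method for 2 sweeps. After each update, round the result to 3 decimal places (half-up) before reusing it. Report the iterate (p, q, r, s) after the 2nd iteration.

Iteration 1:
  p = (11 - (-1)·2.300 - (3)·-2.800 - (1)·-0.200) / (7) = 3.129
  q = (-9 - (4)·2.300 - (-1)·-2.800 - (2)·-0.200) / (8) = -2.575
  r = (1 - (2)·2.300 - (-4)·2.300 - (-2)·-0.200) / (11) = 0.473
  s = (0 - (-2)·2.300 - (3)·2.300 - (1)·-2.800) / (-10) = -0.050
Iteration 2:
  p = (11 - (-1)·-2.575 - (3)·0.473 - (1)·-0.050) / (7) = 1.008
  q = (-9 - (4)·3.129 - (-1)·0.473 - (2)·-0.050) / (8) = -2.618
  r = (1 - (2)·3.129 - (-4)·-2.575 - (-2)·-0.050) / (11) = -1.423
  s = (0 - (-2)·3.129 - (3)·-2.575 - (1)·0.473) / (-10) = -1.351

(1.008, -2.618, -1.423, -1.351)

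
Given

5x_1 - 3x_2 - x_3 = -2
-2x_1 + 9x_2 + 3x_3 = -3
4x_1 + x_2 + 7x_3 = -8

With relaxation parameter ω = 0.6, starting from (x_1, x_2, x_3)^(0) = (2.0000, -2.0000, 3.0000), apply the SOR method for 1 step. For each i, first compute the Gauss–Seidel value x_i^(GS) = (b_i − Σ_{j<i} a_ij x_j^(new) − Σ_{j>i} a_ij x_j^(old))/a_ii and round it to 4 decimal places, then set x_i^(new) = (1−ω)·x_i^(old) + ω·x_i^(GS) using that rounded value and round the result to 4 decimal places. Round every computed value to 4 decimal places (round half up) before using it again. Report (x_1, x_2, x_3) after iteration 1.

(0.2000, -1.5733, 0.5806)

Iteration 1:
  x_1: GS value = (-2 - (-3)·-2.0000 - (-1)·3.0000) / (5) = -1.0000;  x_1 ← (1−ω)·2.0000 + ω·-1.0000 = 0.2000
  x_2: GS value = (-3 - (-2)·0.2000 - (3)·3.0000) / (9) = -1.2889;  x_2 ← (1−ω)·-2.0000 + ω·-1.2889 = -1.5733
  x_3: GS value = (-8 - (4)·0.2000 - (1)·-1.5733) / (7) = -1.0324;  x_3 ← (1−ω)·3.0000 + ω·-1.0324 = 0.5806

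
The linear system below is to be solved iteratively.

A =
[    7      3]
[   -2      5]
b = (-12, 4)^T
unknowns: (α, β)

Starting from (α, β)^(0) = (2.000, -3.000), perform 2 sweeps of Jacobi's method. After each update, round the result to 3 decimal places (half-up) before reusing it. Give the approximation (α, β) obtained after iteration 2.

(-2.400, 0.628)

Iteration 1:
  α = (-12 - (3)·-3.000) / (7) = -0.429
  β = (4 - (-2)·2.000) / (5) = 1.600
Iteration 2:
  α = (-12 - (3)·1.600) / (7) = -2.400
  β = (4 - (-2)·-0.429) / (5) = 0.628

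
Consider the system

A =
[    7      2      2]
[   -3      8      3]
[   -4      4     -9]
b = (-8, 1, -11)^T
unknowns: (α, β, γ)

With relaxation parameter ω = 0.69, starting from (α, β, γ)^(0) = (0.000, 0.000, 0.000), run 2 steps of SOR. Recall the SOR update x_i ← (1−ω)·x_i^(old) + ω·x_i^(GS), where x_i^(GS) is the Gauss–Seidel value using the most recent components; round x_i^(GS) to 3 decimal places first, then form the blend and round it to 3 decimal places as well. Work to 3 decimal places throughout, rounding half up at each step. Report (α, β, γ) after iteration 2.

Iteration 1:
  α: GS value = (-8 - (2)·0.000 - (2)·0.000) / (7) = -1.143;  α ← (1−ω)·0.000 + ω·-1.143 = -0.789
  β: GS value = (1 - (-3)·-0.789 - (3)·0.000) / (8) = -0.171;  β ← (1−ω)·0.000 + ω·-0.171 = -0.118
  γ: GS value = (-11 - (-4)·-0.789 - (4)·-0.118) / (-9) = 1.520;  γ ← (1−ω)·0.000 + ω·1.520 = 1.049
Iteration 2:
  α: GS value = (-8 - (2)·-0.118 - (2)·1.049) / (7) = -1.409;  α ← (1−ω)·-0.789 + ω·-1.409 = -1.217
  β: GS value = (1 - (-3)·-1.217 - (3)·1.049) / (8) = -0.725;  β ← (1−ω)·-0.118 + ω·-0.725 = -0.537
  γ: GS value = (-11 - (-4)·-1.217 - (4)·-0.537) / (-9) = 1.524;  γ ← (1−ω)·1.049 + ω·1.524 = 1.377

(-1.217, -0.537, 1.377)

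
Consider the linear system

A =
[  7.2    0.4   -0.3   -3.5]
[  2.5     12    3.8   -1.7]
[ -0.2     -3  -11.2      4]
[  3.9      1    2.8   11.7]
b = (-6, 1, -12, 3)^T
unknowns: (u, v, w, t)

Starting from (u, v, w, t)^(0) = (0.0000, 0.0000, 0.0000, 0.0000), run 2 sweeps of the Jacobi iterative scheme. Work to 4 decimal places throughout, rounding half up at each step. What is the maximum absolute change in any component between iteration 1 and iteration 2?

Iteration 1:
  u = (-6 - (0.4)·0.0000 - (-0.3)·0.0000 - (-3.5)·0.0000) / (7.2) = -0.8333
  v = (1 - (2.5)·0.0000 - (3.8)·0.0000 - (-1.7)·0.0000) / (12) = 0.0833
  w = (-12 - (-0.2)·0.0000 - (-3)·0.0000 - (4)·0.0000) / (-11.2) = 1.0714
  t = (3 - (3.9)·0.0000 - (1)·0.0000 - (2.8)·0.0000) / (11.7) = 0.2564
Iteration 2:
  u = (-6 - (0.4)·0.0833 - (-0.3)·1.0714 - (-3.5)·0.2564) / (7.2) = -0.6687
  v = (1 - (2.5)·-0.8333 - (3.8)·1.0714 - (-1.7)·0.2564) / (12) = -0.0460
  w = (-12 - (-0.2)·-0.8333 - (-3)·0.0833 - (4)·0.2564) / (-11.2) = 1.1556
  t = (3 - (3.9)·-0.8333 - (1)·0.0833 - (2.8)·1.0714) / (11.7) = 0.2707
Change: (0.1646, -0.1293, 0.0842, 0.0143) → max |·| = 0.1646

0.1646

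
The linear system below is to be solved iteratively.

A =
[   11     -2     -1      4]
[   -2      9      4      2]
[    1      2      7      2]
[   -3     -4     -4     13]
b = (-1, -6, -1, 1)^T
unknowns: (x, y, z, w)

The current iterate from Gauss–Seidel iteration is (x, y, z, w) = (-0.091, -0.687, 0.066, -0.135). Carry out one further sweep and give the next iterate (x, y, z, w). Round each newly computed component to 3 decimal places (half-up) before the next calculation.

(-0.161, -0.702, 0.119, -0.140)

One sweep:
  x = (-1 - (-2)·-0.687 - (-1)·0.066 - (4)·-0.135) / (11) = -0.161
  y = (-6 - (-2)·-0.161 - (4)·0.066 - (2)·-0.135) / (9) = -0.702
  z = (-1 - (1)·-0.161 - (2)·-0.702 - (2)·-0.135) / (7) = 0.119
  w = (1 - (-3)·-0.161 - (-4)·-0.702 - (-4)·0.119) / (13) = -0.140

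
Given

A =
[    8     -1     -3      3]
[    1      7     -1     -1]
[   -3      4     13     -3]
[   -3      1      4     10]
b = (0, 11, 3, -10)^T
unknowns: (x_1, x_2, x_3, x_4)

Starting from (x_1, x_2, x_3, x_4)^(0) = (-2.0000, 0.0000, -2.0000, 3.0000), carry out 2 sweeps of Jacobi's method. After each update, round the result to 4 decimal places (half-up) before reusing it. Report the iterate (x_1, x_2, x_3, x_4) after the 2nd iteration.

(0.7231, 1.7909, -1.0019, -1.9471)

Iteration 1:
  x_1 = (0 - (-1)·0.0000 - (-3)·-2.0000 - (3)·3.0000) / (8) = -1.8750
  x_2 = (11 - (1)·-2.0000 - (-1)·-2.0000 - (-1)·3.0000) / (7) = 2.0000
  x_3 = (3 - (-3)·-2.0000 - (4)·0.0000 - (-3)·3.0000) / (13) = 0.4615
  x_4 = (-10 - (-3)·-2.0000 - (1)·0.0000 - (4)·-2.0000) / (10) = -0.8000
Iteration 2:
  x_1 = (0 - (-1)·2.0000 - (-3)·0.4615 - (3)·-0.8000) / (8) = 0.7231
  x_2 = (11 - (1)·-1.8750 - (-1)·0.4615 - (-1)·-0.8000) / (7) = 1.7909
  x_3 = (3 - (-3)·-1.8750 - (4)·2.0000 - (-3)·-0.8000) / (13) = -1.0019
  x_4 = (-10 - (-3)·-1.8750 - (1)·2.0000 - (4)·0.4615) / (10) = -1.9471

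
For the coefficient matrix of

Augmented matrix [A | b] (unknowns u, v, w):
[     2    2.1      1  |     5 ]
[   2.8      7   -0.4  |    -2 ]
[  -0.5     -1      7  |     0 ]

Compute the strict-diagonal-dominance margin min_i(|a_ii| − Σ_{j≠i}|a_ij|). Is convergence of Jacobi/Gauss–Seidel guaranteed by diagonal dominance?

-1.1

row 1: |2| − (2.1+1) = -1.1
row 2: |7| − (2.8+0.4) = 3.8
row 3: |7| − (0.5+1) = 5.5
minimum over rows = -1.1 → not strictly diagonally dominant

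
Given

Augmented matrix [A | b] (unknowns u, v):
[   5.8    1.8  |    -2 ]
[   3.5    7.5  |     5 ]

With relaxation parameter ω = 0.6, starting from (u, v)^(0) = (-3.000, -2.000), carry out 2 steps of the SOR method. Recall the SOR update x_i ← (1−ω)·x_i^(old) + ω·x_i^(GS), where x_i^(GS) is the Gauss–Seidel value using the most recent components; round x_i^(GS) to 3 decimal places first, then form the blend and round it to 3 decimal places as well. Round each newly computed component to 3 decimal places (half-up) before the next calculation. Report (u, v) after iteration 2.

Iteration 1:
  u: GS value = (-2 - (1.8)·-2.000) / (5.8) = 0.276;  u ← (1−ω)·-3.000 + ω·0.276 = -1.034
  v: GS value = (5 - (3.5)·-1.034) / (7.5) = 1.149;  v ← (1−ω)·-2.000 + ω·1.149 = -0.111
Iteration 2:
  u: GS value = (-2 - (1.8)·-0.111) / (5.8) = -0.310;  u ← (1−ω)·-1.034 + ω·-0.310 = -0.600
  v: GS value = (5 - (3.5)·-0.600) / (7.5) = 0.947;  v ← (1−ω)·-0.111 + ω·0.947 = 0.524

(-0.600, 0.524)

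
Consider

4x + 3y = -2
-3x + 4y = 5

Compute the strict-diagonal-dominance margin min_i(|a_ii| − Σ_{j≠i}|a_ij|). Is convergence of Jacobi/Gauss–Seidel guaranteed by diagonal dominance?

1

row 1: |4| − (3) = 1
row 2: |4| − (3) = 1
minimum over rows = 1 → strictly diagonally dominant (convergence guaranteed)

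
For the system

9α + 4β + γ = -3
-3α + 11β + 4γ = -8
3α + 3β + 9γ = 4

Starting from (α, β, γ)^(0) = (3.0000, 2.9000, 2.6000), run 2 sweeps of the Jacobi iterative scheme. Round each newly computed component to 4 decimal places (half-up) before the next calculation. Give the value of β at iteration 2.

-0.6950

Iteration 1:
  α = (-3 - (4)·2.9000 - (1)·2.6000) / (9) = -1.9111
  β = (-8 - (-3)·3.0000 - (4)·2.6000) / (11) = -0.8545
  γ = (4 - (3)·3.0000 - (3)·2.9000) / (9) = -1.5222
Iteration 2:
  α = (-3 - (4)·-0.8545 - (1)·-1.5222) / (9) = 0.2156
  β = (-8 - (-3)·-1.9111 - (4)·-1.5222) / (11) = -0.6950
  γ = (4 - (3)·-1.9111 - (3)·-0.8545) / (9) = 1.3663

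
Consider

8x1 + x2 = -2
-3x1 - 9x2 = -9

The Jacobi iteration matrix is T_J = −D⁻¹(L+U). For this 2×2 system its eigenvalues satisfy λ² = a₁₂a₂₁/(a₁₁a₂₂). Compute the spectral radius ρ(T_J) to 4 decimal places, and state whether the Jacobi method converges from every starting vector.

a₁₂a₂₁/(a₁₁a₂₂) = (1)·(-3) / ((8)·(-9)) = 0.041667
ρ = √|0.041667| = √0.041667 = 0.2041
ρ < 1, so Jacobi converges

0.2041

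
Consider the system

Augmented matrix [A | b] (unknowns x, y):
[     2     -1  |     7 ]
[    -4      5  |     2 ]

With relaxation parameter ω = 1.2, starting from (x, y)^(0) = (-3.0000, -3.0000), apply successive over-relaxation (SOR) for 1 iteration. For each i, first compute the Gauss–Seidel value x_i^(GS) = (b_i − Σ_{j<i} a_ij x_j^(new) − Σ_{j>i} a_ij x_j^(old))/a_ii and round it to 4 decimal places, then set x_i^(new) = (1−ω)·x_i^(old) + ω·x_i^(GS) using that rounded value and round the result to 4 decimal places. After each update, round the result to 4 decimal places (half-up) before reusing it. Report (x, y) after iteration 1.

Iteration 1:
  x: GS value = (7 - (-1)·-3.0000) / (2) = 2.0000;  x ← (1−ω)·-3.0000 + ω·2.0000 = 3.0000
  y: GS value = (2 - (-4)·3.0000) / (5) = 2.8000;  y ← (1−ω)·-3.0000 + ω·2.8000 = 3.9600

(3.0000, 3.9600)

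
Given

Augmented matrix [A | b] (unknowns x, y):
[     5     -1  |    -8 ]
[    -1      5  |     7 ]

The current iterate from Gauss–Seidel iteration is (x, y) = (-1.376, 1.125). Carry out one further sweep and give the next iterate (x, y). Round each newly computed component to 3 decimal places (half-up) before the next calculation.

One sweep:
  x = (-8 - (-1)·1.125) / (5) = -1.375
  y = (7 - (-1)·-1.375) / (5) = 1.125

(-1.375, 1.125)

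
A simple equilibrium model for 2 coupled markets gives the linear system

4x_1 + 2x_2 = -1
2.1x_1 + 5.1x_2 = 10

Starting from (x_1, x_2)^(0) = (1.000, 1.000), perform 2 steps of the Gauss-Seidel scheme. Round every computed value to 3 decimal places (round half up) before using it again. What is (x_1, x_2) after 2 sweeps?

(-1.385, 2.531)

Iteration 1:
  x_1 = (-1 - (2)·1.000) / (4) = -0.750
  x_2 = (10 - (2.1)·-0.750) / (5.1) = 2.270
Iteration 2:
  x_1 = (-1 - (2)·2.270) / (4) = -1.385
  x_2 = (10 - (2.1)·-1.385) / (5.1) = 2.531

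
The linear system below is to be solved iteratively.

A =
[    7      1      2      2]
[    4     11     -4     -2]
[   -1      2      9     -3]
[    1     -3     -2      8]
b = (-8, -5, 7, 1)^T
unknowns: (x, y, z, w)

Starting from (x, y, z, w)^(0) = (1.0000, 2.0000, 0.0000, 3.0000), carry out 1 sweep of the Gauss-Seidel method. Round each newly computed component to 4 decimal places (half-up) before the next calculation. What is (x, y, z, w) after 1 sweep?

Iteration 1:
  x = (-8 - (1)·2.0000 - (2)·0.0000 - (2)·3.0000) / (7) = -2.2857
  y = (-5 - (4)·-2.2857 - (-4)·0.0000 - (-2)·3.0000) / (11) = 0.9221
  z = (7 - (-1)·-2.2857 - (2)·0.9221 - (-3)·3.0000) / (9) = 1.3189
  w = (1 - (1)·-2.2857 - (-3)·0.9221 - (-2)·1.3189) / (8) = 1.0862

(-2.2857, 0.9221, 1.3189, 1.0862)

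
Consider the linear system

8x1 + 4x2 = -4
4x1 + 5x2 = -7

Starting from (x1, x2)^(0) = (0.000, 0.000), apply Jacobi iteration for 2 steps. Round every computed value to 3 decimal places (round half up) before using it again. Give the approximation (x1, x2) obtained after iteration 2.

(0.200, -1.000)

Iteration 1:
  x1 = (-4 - (4)·0.000) / (8) = -0.500
  x2 = (-7 - (4)·0.000) / (5) = -1.400
Iteration 2:
  x1 = (-4 - (4)·-1.400) / (8) = 0.200
  x2 = (-7 - (4)·-0.500) / (5) = -1.000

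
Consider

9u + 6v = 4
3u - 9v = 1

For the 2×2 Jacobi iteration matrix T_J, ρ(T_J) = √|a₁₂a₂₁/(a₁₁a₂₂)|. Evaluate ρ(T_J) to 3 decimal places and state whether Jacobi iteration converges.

a₁₂a₂₁/(a₁₁a₂₂) = (6)·(3) / ((9)·(-9)) = -0.222222
ρ = √|-0.222222| = √0.222222 = 0.471
ρ < 1, so Jacobi converges

0.471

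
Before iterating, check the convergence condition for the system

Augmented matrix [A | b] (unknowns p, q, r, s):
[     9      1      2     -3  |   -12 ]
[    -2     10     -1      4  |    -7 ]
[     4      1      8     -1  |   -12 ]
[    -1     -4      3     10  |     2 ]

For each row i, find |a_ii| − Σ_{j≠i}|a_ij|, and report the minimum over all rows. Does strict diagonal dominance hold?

2

row 1: |9| − (1+2+3) = 3
row 2: |10| − (2+1+4) = 3
row 3: |8| − (4+1+1) = 2
row 4: |10| − (1+4+3) = 2
minimum over rows = 2 → strictly diagonally dominant (convergence guaranteed)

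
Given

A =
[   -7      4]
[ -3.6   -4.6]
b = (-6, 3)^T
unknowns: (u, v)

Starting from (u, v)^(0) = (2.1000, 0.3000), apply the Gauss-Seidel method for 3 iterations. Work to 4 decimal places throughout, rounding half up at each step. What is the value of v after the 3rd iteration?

-1.0227

Iteration 1:
  u = (-6 - (4)·0.3000) / (-7) = 1.0286
  v = (3 - (-3.6)·1.0286) / (-4.6) = -1.4572
Iteration 2:
  u = (-6 - (4)·-1.4572) / (-7) = 0.0245
  v = (3 - (-3.6)·0.0245) / (-4.6) = -0.6713
Iteration 3:
  u = (-6 - (4)·-0.6713) / (-7) = 0.4735
  v = (3 - (-3.6)·0.4735) / (-4.6) = -1.0227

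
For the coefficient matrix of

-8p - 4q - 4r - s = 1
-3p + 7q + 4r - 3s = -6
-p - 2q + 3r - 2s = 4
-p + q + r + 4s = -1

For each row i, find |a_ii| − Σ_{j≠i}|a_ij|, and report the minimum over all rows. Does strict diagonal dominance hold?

-3

row 1: |-8| − (4+4+1) = -1
row 2: |7| − (3+4+3) = -3
row 3: |3| − (1+2+2) = -2
row 4: |4| − (1+1+1) = 1
minimum over rows = -3 → not strictly diagonally dominant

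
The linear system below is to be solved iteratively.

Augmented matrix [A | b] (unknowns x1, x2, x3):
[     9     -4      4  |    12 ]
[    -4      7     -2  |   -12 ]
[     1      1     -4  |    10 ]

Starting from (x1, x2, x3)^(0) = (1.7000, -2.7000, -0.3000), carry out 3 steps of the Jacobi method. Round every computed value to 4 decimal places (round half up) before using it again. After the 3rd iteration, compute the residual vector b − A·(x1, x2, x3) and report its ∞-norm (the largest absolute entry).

4.1137

Iteration 1:
  x1 = (12 - (-4)·-2.7000 - (4)·-0.3000) / (9) = 0.2667
  x2 = (-12 - (-4)·1.7000 - (-2)·-0.3000) / (7) = -0.8286
  x3 = (10 - (1)·1.7000 - (1)·-2.7000) / (-4) = -2.7500
Iteration 2:
  x1 = (12 - (-4)·-0.8286 - (4)·-2.7500) / (9) = 2.1873
  x2 = (-12 - (-4)·0.2667 - (-2)·-2.7500) / (7) = -2.3476
  x3 = (10 - (1)·0.2667 - (1)·-0.8286) / (-4) = -2.6405
Iteration 3:
  x1 = (12 - (-4)·-2.3476 - (4)·-2.6405) / (9) = 1.4635
  x2 = (-12 - (-4)·2.1873 - (-2)·-2.6405) / (7) = -1.2188
  x3 = (10 - (1)·2.1873 - (1)·-2.3476) / (-4) = -2.5401
Residual b − A·x = (4.1137, -2.6946, -0.4051); ∞-norm = 4.1137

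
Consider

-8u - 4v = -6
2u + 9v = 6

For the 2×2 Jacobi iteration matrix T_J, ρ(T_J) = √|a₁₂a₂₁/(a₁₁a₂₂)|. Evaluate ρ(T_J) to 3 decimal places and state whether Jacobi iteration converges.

0.333

a₁₂a₂₁/(a₁₁a₂₂) = (-4)·(2) / ((-8)·(9)) = 0.111111
ρ = √|0.111111| = √0.111111 = 0.333
ρ < 1, so Jacobi converges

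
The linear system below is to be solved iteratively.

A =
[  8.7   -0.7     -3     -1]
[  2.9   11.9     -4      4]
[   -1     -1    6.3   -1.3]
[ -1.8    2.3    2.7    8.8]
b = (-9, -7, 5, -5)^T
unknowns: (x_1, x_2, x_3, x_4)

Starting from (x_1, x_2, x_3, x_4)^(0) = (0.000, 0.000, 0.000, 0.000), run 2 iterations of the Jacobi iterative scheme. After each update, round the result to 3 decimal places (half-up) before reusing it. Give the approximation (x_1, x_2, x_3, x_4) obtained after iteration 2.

Iteration 1:
  x_1 = (-9 - (-0.7)·0.000 - (-3)·0.000 - (-1)·0.000) / (8.7) = -1.034
  x_2 = (-7 - (2.9)·0.000 - (-4)·0.000 - (4)·0.000) / (11.9) = -0.588
  x_3 = (5 - (-1)·0.000 - (-1)·0.000 - (-1.3)·0.000) / (6.3) = 0.794
  x_4 = (-5 - (-1.8)·0.000 - (2.3)·0.000 - (2.7)·0.000) / (8.8) = -0.568
Iteration 2:
  x_1 = (-9 - (-0.7)·-0.588 - (-3)·0.794 - (-1)·-0.568) / (8.7) = -0.873
  x_2 = (-7 - (2.9)·-1.034 - (-4)·0.794 - (4)·-0.568) / (11.9) = 0.122
  x_3 = (5 - (-1)·-1.034 - (-1)·-0.588 - (-1.3)·-0.568) / (6.3) = 0.419
  x_4 = (-5 - (-1.8)·-1.034 - (2.3)·-0.588 - (2.7)·0.794) / (8.8) = -0.870

(-0.873, 0.122, 0.419, -0.870)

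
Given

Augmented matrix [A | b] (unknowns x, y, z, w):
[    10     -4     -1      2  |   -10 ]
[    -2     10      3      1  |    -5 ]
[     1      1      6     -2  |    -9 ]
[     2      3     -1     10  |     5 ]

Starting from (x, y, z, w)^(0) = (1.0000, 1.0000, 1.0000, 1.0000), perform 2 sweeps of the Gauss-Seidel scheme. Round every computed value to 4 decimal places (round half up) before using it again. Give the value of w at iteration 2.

Iteration 1:
  x = (-10 - (-4)·1.0000 - (-1)·1.0000 - (2)·1.0000) / (10) = -0.7000
  y = (-5 - (-2)·-0.7000 - (3)·1.0000 - (1)·1.0000) / (10) = -1.0400
  z = (-9 - (1)·-0.7000 - (1)·-1.0400 - (-2)·1.0000) / (6) = -0.8767
  w = (5 - (2)·-0.7000 - (3)·-1.0400 - (-1)·-0.8767) / (10) = 0.8643
Iteration 2:
  x = (-10 - (-4)·-1.0400 - (-1)·-0.8767 - (2)·0.8643) / (10) = -1.6765
  y = (-5 - (-2)·-1.6765 - (3)·-0.8767 - (1)·0.8643) / (10) = -0.6587
  z = (-9 - (1)·-1.6765 - (1)·-0.6587 - (-2)·0.8643) / (6) = -0.8227
  w = (5 - (2)·-1.6765 - (3)·-0.6587 - (-1)·-0.8227) / (10) = 0.9506

0.9506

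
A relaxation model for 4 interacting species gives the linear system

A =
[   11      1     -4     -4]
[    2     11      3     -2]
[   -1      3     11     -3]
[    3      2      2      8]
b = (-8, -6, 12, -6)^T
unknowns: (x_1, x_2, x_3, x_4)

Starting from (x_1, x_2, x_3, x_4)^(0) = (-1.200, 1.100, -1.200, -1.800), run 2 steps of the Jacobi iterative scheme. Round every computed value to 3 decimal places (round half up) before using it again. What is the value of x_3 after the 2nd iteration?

Iteration 1:
  x_1 = (-8 - (1)·1.100 - (-4)·-1.200 - (-4)·-1.800) / (11) = -1.918
  x_2 = (-6 - (2)·-1.200 - (3)·-1.200 - (-2)·-1.800) / (11) = -0.327
  x_3 = (12 - (-1)·-1.200 - (3)·1.100 - (-3)·-1.800) / (11) = 0.191
  x_4 = (-6 - (3)·-1.200 - (2)·1.100 - (2)·-1.200) / (8) = -0.275
Iteration 2:
  x_1 = (-8 - (1)·-0.327 - (-4)·0.191 - (-4)·-0.275) / (11) = -0.728
  x_2 = (-6 - (2)·-1.918 - (3)·0.191 - (-2)·-0.275) / (11) = -0.299
  x_3 = (12 - (-1)·-1.918 - (3)·-0.327 - (-3)·-0.275) / (11) = 0.931
  x_4 = (-6 - (3)·-1.918 - (2)·-0.327 - (2)·0.191) / (8) = 0.003

0.931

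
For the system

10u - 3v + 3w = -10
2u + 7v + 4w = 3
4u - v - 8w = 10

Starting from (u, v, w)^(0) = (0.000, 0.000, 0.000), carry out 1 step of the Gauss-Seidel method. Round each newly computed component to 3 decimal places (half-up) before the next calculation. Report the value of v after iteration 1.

Iteration 1:
  u = (-10 - (-3)·0.000 - (3)·0.000) / (10) = -1.000
  v = (3 - (2)·-1.000 - (4)·0.000) / (7) = 0.714
  w = (10 - (4)·-1.000 - (-1)·0.714) / (-8) = -1.839

0.714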